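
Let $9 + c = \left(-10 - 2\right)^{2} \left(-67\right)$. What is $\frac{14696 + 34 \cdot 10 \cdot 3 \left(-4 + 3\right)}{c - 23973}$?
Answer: $- \frac{6838}{16815} \approx -0.40666$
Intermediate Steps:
$c = -9657$ ($c = -9 + \left(-10 - 2\right)^{2} \left(-67\right) = -9 + \left(-12\right)^{2} \left(-67\right) = -9 + 144 \left(-67\right) = -9 - 9648 = -9657$)
$\frac{14696 + 34 \cdot 10 \cdot 3 \left(-4 + 3\right)}{c - 23973} = \frac{14696 + 34 \cdot 10 \cdot 3 \left(-4 + 3\right)}{-9657 - 23973} = \frac{14696 + 340 \cdot 3 \left(-1\right)}{-33630} = \left(14696 + 340 \left(-3\right)\right) \left(- \frac{1}{33630}\right) = \left(14696 - 1020\right) \left(- \frac{1}{33630}\right) = 13676 \left(- \frac{1}{33630}\right) = - \frac{6838}{16815}$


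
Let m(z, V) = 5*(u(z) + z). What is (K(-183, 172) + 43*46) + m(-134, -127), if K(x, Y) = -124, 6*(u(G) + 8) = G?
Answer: 3097/3 ≈ 1032.3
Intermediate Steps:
u(G) = -8 + G/6
m(z, V) = -40 + 35*z/6 (m(z, V) = 5*((-8 + z/6) + z) = 5*(-8 + 7*z/6) = -40 + 35*z/6)
(K(-183, 172) + 43*46) + m(-134, -127) = (-124 + 43*46) + (-40 + (35/6)*(-134)) = (-124 + 1978) + (-40 - 2345/3) = 1854 - 2465/3 = 3097/3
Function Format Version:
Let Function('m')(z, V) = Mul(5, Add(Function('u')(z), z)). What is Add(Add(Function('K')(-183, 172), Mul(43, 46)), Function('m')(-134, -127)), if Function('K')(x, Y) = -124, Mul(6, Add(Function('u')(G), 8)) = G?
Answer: Rational(3097, 3) ≈ 1032.3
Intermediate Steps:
Function('u')(G) = Add(-8, Mul(Rational(1, 6), G))
Function('m')(z, V) = Add(-40, Mul(Rational(35, 6), z)) (Function('m')(z, V) = Mul(5, Add(Add(-8, Mul(Rational(1, 6), z)), z)) = Mul(5, Add(-8, Mul(Rational(7, 6), z))) = Add(-40, Mul(Rational(35, 6), z)))
Add(Add(Function('K')(-183, 172), Mul(43, 46)), Function('m')(-134, -127)) = Add(Add(-124, Mul(43, 46)), Add(-40, Mul(Rational(35, 6), -134))) = Add(Add(-124, 1978), Add(-40, Rational(-2345, 3))) = Add(1854, Rational(-2465, 3)) = Rational(3097, 3)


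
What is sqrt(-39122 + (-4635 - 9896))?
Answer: I*sqrt(53653) ≈ 231.63*I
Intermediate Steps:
sqrt(-39122 + (-4635 - 9896)) = sqrt(-39122 - 14531) = sqrt(-53653) = I*sqrt(53653)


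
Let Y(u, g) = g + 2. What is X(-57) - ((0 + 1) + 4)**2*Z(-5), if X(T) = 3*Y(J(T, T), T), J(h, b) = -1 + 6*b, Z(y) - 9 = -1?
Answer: -365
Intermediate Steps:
Z(y) = 8 (Z(y) = 9 - 1 = 8)
Y(u, g) = 2 + g
X(T) = 6 + 3*T (X(T) = 3*(2 + T) = 6 + 3*T)
X(-57) - ((0 + 1) + 4)**2*Z(-5) = (6 + 3*(-57)) - ((0 + 1) + 4)**2*8 = (6 - 171) - (1 + 4)**2*8 = -165 - 5**2*8 = -165 - 25*8 = -165 - 1*200 = -165 - 200 = -365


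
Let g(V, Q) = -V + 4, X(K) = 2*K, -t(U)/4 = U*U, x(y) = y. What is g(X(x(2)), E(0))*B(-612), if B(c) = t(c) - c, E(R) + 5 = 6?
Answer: 0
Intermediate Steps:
E(R) = 1 (E(R) = -5 + 6 = 1)
t(U) = -4*U² (t(U) = -4*U*U = -4*U²)
B(c) = -c - 4*c² (B(c) = -4*c² - c = -c - 4*c²)
g(V, Q) = 4 - V
g(X(x(2)), E(0))*B(-612) = (4 - 2*2)*(-612*(-1 - 4*(-612))) = (4 - 1*4)*(-612*(-1 + 2448)) = (4 - 4)*(-612*2447) = 0*(-1497564) = 0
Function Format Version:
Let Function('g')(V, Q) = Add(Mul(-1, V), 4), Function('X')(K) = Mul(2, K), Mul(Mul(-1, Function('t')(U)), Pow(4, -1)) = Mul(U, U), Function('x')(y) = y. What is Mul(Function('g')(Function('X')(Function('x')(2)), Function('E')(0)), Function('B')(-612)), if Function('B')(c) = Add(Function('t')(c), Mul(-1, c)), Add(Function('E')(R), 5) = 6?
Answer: 0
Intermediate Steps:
Function('E')(R) = 1 (Function('E')(R) = Add(-5, 6) = 1)
Function('t')(U) = Mul(-4, Pow(U, 2)) (Function('t')(U) = Mul(-4, Mul(U, U)) = Mul(-4, Pow(U, 2)))
Function('B')(c) = Add(Mul(-1, c), Mul(-4, Pow(c, 2))) (Function('B')(c) = Add(Mul(-4, Pow(c, 2)), Mul(-1, c)) = Add(Mul(-1, c), Mul(-4, Pow(c, 2))))
Function('g')(V, Q) = Add(4, Mul(-1, V))
Mul(Function('g')(Function('X')(Function('x')(2)), Function('E')(0)), Function('B')(-612)) = Mul(Add(4, Mul(-1, Mul(2, 2))), Mul(-612, Add(-1, Mul(-4, -612)))) = Mul(Add(4, Mul(-1, 4)), Mul(-612, Add(-1, 2448))) = Mul(Add(4, -4), Mul(-612, 2447)) = Mul(0, -1497564) = 0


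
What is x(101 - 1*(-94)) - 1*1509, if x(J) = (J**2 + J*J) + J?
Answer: 74736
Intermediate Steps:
x(J) = J + 2*J**2 (x(J) = (J**2 + J**2) + J = 2*J**2 + J = J + 2*J**2)
x(101 - 1*(-94)) - 1*1509 = (101 - 1*(-94))*(1 + 2*(101 - 1*(-94))) - 1*1509 = (101 + 94)*(1 + 2*(101 + 94)) - 1509 = 195*(1 + 2*195) - 1509 = 195*(1 + 390) - 1509 = 195*391 - 1509 = 76245 - 1509 = 74736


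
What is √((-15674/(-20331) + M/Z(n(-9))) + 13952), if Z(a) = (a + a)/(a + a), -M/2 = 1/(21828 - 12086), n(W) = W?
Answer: 5*√67575484864305271/11003589 ≈ 118.12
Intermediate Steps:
M = -1/4871 (M = -2/(21828 - 12086) = -2/9742 = -2*1/9742 = -1/4871 ≈ -0.00020530)
Z(a) = 1 (Z(a) = (2*a)/((2*a)) = (2*a)*(1/(2*a)) = 1)
√((-15674/(-20331) + M/Z(n(-9))) + 13952) = √((-15674/(-20331) - 1/4871/1) + 13952) = √((-15674*(-1/20331) - 1/4871*1) + 13952) = √((15674/20331 - 1/4871) + 13952) = √(76327723/99032301 + 13952) = √(1381774991275/99032301) = 5*√67575484864305271/11003589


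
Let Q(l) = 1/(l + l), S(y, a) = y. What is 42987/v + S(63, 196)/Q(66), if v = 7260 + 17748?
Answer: 69336505/8336 ≈ 8317.7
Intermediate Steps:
v = 25008
Q(l) = 1/(2*l)
42987/v + S(63, 196)/Q(66) = 42987/25008 + 63/(((1/2)/66)) = 42987*(1/25008) + 63/(((1/2)*(1/66))) = 14329/8336 + 63/(1/132) = 14329/8336 + 63*132 = 14329/8336 + 8316 = 69336505/8336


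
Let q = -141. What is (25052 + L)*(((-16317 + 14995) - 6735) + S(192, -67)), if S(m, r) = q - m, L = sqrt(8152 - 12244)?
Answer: -210186280 - 16780*I*sqrt(1023) ≈ -2.1019e+8 - 5.367e+5*I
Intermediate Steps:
L = 2*I*sqrt(1023) (L = sqrt(-4092) = 2*I*sqrt(1023) ≈ 63.969*I)
S(m, r) = -141 - m
(25052 + L)*(((-16317 + 14995) - 6735) + S(192, -67)) = (25052 + 2*I*sqrt(1023))*(((-16317 + 14995) - 6735) + (-141 - 1*192)) = (25052 + 2*I*sqrt(1023))*((-1322 - 6735) + (-141 - 192)) = (25052 + 2*I*sqrt(1023))*(-8057 - 333) = (25052 + 2*I*sqrt(1023))*(-8390) = -210186280 - 16780*I*sqrt(1023)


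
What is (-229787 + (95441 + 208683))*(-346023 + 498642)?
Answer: 11345238603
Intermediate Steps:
(-229787 + (95441 + 208683))*(-346023 + 498642) = (-229787 + 304124)*152619 = 74337*152619 = 11345238603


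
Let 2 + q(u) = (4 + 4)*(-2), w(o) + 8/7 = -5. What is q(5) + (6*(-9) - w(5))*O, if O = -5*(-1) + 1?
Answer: -2136/7 ≈ -305.14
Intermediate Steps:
w(o) = -43/7 (w(o) = -8/7 - 5 = -43/7)
O = 6 (O = 5 + 1 = 6)
q(u) = -18 (q(u) = -2 + (4 + 4)*(-2) = -2 + 8*(-2) = -2 - 16 = -18)
q(5) + (6*(-9) - w(5))*O = -18 + (6*(-9) - 1*(-43/7))*6 = -18 + (-54 + 43/7)*6 = -18 - 335/7*6 = -18 - 2010/7 = -2136/7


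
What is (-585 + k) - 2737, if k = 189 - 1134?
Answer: -4267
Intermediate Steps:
k = -945
(-585 + k) - 2737 = (-585 - 945) - 2737 = -1530 - 2737 = -4267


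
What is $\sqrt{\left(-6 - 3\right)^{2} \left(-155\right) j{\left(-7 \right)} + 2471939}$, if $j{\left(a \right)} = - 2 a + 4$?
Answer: $\sqrt{2245949} \approx 1498.6$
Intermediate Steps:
$j{\left(a \right)} = 4 - 2 a$
$\sqrt{\left(-6 - 3\right)^{2} \left(-155\right) j{\left(-7 \right)} + 2471939} = \sqrt{\left(-6 - 3\right)^{2} \left(-155\right) \left(4 - -14\right) + 2471939} = \sqrt{\left(-9\right)^{2} \left(-155\right) \left(4 + 14\right) + 2471939} = \sqrt{81 \left(-155\right) 18 + 2471939} = \sqrt{\left(-12555\right) 18 + 2471939} = \sqrt{-225990 + 2471939} = \sqrt{2245949}$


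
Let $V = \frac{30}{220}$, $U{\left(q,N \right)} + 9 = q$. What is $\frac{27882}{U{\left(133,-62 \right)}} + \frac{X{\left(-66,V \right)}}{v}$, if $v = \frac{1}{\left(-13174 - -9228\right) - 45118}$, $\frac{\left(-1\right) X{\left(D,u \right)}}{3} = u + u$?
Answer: $\frac{27531063}{682} \approx 40368.0$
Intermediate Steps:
$U{\left(q,N \right)} = -9 + q$
$V = \frac{3}{22}$ ($V = 30 \cdot \frac{1}{220} = \frac{3}{22} \approx 0.13636$)
$X{\left(D,u \right)} = - 6 u$ ($X{\left(D,u \right)} = - 3 \left(u + u\right) = - 3 \cdot 2 u = - 6 u$)
$v = - \frac{1}{49064}$ ($v = \frac{1}{\left(-13174 + 9228\right) - 45118} = \frac{1}{-3946 - 45118} = \frac{1}{-49064} = - \frac{1}{49064} \approx -2.0382 \cdot 10^{-5}$)
$\frac{27882}{U{\left(133,-62 \right)}} + \frac{X{\left(-66,V \right)}}{v} = \frac{27882}{-9 + 133} + \frac{\left(-6\right) \frac{3}{22}}{- \frac{1}{49064}} = \frac{27882}{124} - - \frac{441576}{11} = 27882 \cdot \frac{1}{124} + \frac{441576}{11} = \frac{13941}{62} + \frac{441576}{11} = \frac{27531063}{682}$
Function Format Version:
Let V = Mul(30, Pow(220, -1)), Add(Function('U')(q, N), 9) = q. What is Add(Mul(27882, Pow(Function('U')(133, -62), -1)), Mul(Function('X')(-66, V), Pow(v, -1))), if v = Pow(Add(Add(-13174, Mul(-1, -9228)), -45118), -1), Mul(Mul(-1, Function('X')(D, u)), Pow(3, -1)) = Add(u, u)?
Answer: Rational(27531063, 682) ≈ 40368.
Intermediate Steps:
Function('U')(q, N) = Add(-9, q)
V = Rational(3, 22) (V = Mul(30, Rational(1, 220)) = Rational(3, 22) ≈ 0.13636)
Function('X')(D, u) = Mul(-6, u) (Function('X')(D, u) = Mul(-3, Add(u, u)) = Mul(-3, Mul(2, u)) = Mul(-6, u))
v = Rational(-1, 49064) (v = Pow(Add(Add(-13174, 9228), -45118), -1) = Pow(Add(-3946, -45118), -1) = Pow(-49064, -1) = Rational(-1, 49064) ≈ -2.0382e-5)
Add(Mul(27882, Pow(Function('U')(133, -62), -1)), Mul(Function('X')(-66, V), Pow(v, -1))) = Add(Mul(27882, Pow(Add(-9, 133), -1)), Mul(Mul(-6, Rational(3, 22)), Pow(Rational(-1, 49064), -1))) = Add(Mul(27882, Pow(124, -1)), Mul(Rational(-9, 11), -49064)) = Add(Mul(27882, Rational(1, 124)), Rational(441576, 11)) = Add(Rational(13941, 62), Rational(441576, 11)) = Rational(27531063, 682)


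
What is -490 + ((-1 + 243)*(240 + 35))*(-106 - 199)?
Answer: -20298240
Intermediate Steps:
-490 + ((-1 + 243)*(240 + 35))*(-106 - 199) = -490 + (242*275)*(-305) = -490 + 66550*(-305) = -490 - 20297750 = -20298240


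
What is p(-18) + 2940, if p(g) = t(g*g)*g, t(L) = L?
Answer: -2892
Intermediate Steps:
p(g) = g**3 (p(g) = (g*g)*g = g**2*g = g**3)
p(-18) + 2940 = (-18)**3 + 2940 = -5832 + 2940 = -2892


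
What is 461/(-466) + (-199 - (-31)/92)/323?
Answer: -11108079/6923828 ≈ -1.6043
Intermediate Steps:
461/(-466) + (-199 - (-31)/92)/323 = 461*(-1/466) + (-199 - (-31)/92)*(1/323) = -461/466 + (-199 - 1*(-31/92))*(1/323) = -461/466 + (-199 + 31/92)*(1/323) = -461/466 - 18277/92*1/323 = -461/466 - 18277/29716 = -11108079/6923828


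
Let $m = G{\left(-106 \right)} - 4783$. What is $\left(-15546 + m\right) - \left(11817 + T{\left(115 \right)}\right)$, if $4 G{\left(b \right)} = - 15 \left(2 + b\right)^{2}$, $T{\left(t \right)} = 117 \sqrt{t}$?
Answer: $-72706 - 117 \sqrt{115} \approx -73961.0$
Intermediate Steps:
$G{\left(b \right)} = - \frac{15 \left(2 + b\right)^{2}}{4}$ ($G{\left(b \right)} = \frac{\left(-15\right) \left(2 + b\right)^{2}}{4} = - \frac{15 \left(2 + b\right)^{2}}{4}$)
$m = -45343$ ($m = - \frac{15 \left(2 - 106\right)^{2}}{4} - 4783 = - \frac{15 \left(-104\right)^{2}}{4} - 4783 = \left(- \frac{15}{4}\right) 10816 - 4783 = -40560 - 4783 = -45343$)
$\left(-15546 + m\right) - \left(11817 + T{\left(115 \right)}\right) = \left(-15546 - 45343\right) - \left(11817 + 117 \sqrt{115}\right) = -60889 - \left(11817 + 117 \sqrt{115}\right) = -72706 - 117 \sqrt{115}$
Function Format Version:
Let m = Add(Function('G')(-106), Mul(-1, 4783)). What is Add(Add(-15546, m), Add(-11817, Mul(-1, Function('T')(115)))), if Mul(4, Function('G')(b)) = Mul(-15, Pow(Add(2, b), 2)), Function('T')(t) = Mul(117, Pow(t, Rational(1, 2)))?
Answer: Add(-72706, Mul(-117, Pow(115, Rational(1, 2)))) ≈ -73961.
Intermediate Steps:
Function('G')(b) = Mul(Rational(-15, 4), Pow(Add(2, b), 2)) (Function('G')(b) = Mul(Rational(1, 4), Mul(-15, Pow(Add(2, b), 2))) = Mul(Rational(-15, 4), Pow(Add(2, b), 2)))
m = -45343 (m = Add(Mul(Rational(-15, 4), Pow(Add(2, -106), 2)), Mul(-1, 4783)) = Add(Mul(Rational(-15, 4), Pow(-104, 2)), -4783) = Add(Mul(Rational(-15, 4), 10816), -4783) = Add(-40560, -4783) = -45343)
Add(Add(-15546, m), Add(-11817, Mul(-1, Function('T')(115)))) = Add(Add(-15546, -45343), Add(-11817, Mul(-1, Mul(117, Pow(115, Rational(1, 2)))))) = Add(-60889, Add(-11817, Mul(-117, Pow(115, Rational(1, 2))))) = Add(-72706, Mul(-117, Pow(115, Rational(1, 2))))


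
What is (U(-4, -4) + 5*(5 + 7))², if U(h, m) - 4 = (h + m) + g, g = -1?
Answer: 3025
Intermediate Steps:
U(h, m) = 3 + h + m (U(h, m) = 4 + ((h + m) - 1) = 4 + (-1 + h + m) = 3 + h + m)
(U(-4, -4) + 5*(5 + 7))² = ((3 - 4 - 4) + 5*(5 + 7))² = (-5 + 5*12)² = (-5 + 60)² = 55² = 3025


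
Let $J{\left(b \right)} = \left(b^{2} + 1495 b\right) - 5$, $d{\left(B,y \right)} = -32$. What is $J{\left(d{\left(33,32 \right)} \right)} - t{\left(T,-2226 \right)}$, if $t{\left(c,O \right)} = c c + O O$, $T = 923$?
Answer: $-5853826$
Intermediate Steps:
$J{\left(b \right)} = -5 + b^{2} + 1495 b$
$t{\left(c,O \right)} = O^{2} + c^{2}$ ($t{\left(c,O \right)} = c^{2} + O^{2} = O^{2} + c^{2}$)
$J{\left(d{\left(33,32 \right)} \right)} - t{\left(T,-2226 \right)} = \left(-5 + \left(-32\right)^{2} + 1495 \left(-32\right)\right) - \left(\left(-2226\right)^{2} + 923^{2}\right) = \left(-5 + 1024 - 47840\right) - \left(4955076 + 851929\right) = -46821 - 5807005 = -5853826$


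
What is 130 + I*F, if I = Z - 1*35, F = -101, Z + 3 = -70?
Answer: 11038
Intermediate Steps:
Z = -73 (Z = -3 - 70 = -73)
I = -108 (I = -73 - 1*35 = -73 - 35 = -108)
130 + I*F = 130 - 108*(-101) = 130 + 10908 = 11038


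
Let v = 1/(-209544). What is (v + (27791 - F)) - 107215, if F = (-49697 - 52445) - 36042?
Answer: 12312805439/209544 ≈ 58760.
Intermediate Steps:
v = -1/209544 ≈ -4.7723e-6
F = -138184 (F = -102142 - 36042 = -138184)
(v + (27791 - F)) - 107215 = (-1/209544 + (27791 - 1*(-138184))) - 107215 = (-1/209544 + (27791 + 138184)) - 107215 = (-1/209544 + 165975) - 107215 = 34779065399/209544 - 107215 = 12312805439/209544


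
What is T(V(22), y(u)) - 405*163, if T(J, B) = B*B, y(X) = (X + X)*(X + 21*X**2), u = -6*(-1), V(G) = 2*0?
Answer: 83546721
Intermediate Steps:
V(G) = 0
u = 6
y(X) = 2*X*(X + 21*X**2) (y(X) = (2*X)*(X + 21*X**2) = 2*X*(X + 21*X**2))
T(J, B) = B**2
T(V(22), y(u)) - 405*163 = (6**2*(2 + 42*6))**2 - 405*163 = (36*(2 + 252))**2 - 66015 = (36*254)**2 - 66015 = 9144**2 - 66015 = 83612736 - 66015 = 83546721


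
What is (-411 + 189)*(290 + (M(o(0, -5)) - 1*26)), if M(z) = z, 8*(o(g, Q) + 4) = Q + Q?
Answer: -114885/2 ≈ -57443.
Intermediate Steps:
o(g, Q) = -4 + Q/4 (o(g, Q) = -4 + (Q + Q)/8 = -4 + (2*Q)/8 = -4 + Q/4)
(-411 + 189)*(290 + (M(o(0, -5)) - 1*26)) = (-411 + 189)*(290 + ((-4 + (¼)*(-5)) - 1*26)) = -222*(290 + ((-4 - 5/4) - 26)) = -222*(290 + (-21/4 - 26)) = -222*(290 - 125/4) = -222*1035/4 = -114885/2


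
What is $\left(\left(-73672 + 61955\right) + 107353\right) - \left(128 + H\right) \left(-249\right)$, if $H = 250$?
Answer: $189758$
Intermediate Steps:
$\left(\left(-73672 + 61955\right) + 107353\right) - \left(128 + H\right) \left(-249\right) = \left(\left(-73672 + 61955\right) + 107353\right) - \left(128 + 250\right) \left(-249\right) = \left(-11717 + 107353\right) - 378 \left(-249\right) = 95636 - -94122 = 95636 + 94122 = 189758$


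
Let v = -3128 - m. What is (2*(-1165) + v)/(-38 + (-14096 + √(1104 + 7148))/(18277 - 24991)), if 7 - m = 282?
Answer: 2096932573458/14524586261 - 17399331*√2063/14524586261 ≈ 144.32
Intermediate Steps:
m = -275 (m = 7 - 1*282 = 7 - 282 = -275)
v = -2853 (v = -3128 - 1*(-275) = -3128 + 275 = -2853)
(2*(-1165) + v)/(-38 + (-14096 + √(1104 + 7148))/(18277 - 24991)) = (2*(-1165) - 2853)/(-38 + (-14096 + √(1104 + 7148))/(18277 - 24991)) = (-2330 - 2853)/(-38 + (-14096 + √8252)/(-6714)) = -5183/(-38 + (-14096 + 2*√2063)*(-1/6714)) = -5183/(-38 + (7048/3357 - √2063/3357)) = -5183/(-120518/3357 - √2063/3357)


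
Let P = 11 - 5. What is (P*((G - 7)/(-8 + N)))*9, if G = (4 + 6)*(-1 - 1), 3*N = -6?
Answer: 729/5 ≈ 145.80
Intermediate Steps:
N = -2 (N = (⅓)*(-6) = -2)
G = -20 (G = 10*(-2) = -20)
P = 6
(P*((G - 7)/(-8 + N)))*9 = (6*((-20 - 7)/(-8 - 2)))*9 = (6*(-27/(-10)))*9 = (6*(-27*(-⅒)))*9 = (6*(27/10))*9 = (81/5)*9 = 729/5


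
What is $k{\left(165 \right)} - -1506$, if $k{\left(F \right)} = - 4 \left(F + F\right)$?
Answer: $186$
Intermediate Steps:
$k{\left(F \right)} = - 8 F$ ($k{\left(F \right)} = - 4 \cdot 2 F = - 8 F$)
$k{\left(165 \right)} - -1506 = \left(-8\right) 165 - -1506 = -1320 + 1506 = 186$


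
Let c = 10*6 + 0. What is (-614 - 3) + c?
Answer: -557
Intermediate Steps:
c = 60 (c = 60 + 0 = 60)
(-614 - 3) + c = (-614 - 3) + 60 = -617 + 60 = -557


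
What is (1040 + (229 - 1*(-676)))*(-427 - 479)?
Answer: -1762170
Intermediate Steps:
(1040 + (229 - 1*(-676)))*(-427 - 479) = (1040 + (229 + 676))*(-906) = (1040 + 905)*(-906) = 1945*(-906) = -1762170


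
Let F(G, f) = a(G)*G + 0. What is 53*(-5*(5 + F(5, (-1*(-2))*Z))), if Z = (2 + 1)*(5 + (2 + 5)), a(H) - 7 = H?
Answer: -17225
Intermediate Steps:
a(H) = 7 + H
Z = 36 (Z = 3*(5 + 7) = 3*12 = 36)
F(G, f) = G*(7 + G) (F(G, f) = (7 + G)*G + 0 = G*(7 + G) + 0 = G*(7 + G))
53*(-5*(5 + F(5, (-1*(-2))*Z))) = 53*(-5*(5 + 5*(7 + 5))) = 53*(-5*(5 + 5*12)) = 53*(-5*(5 + 60)) = 53*(-5*65) = 53*(-325) = -17225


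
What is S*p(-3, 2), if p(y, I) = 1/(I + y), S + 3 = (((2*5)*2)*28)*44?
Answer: -24637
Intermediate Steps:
S = 24637 (S = -3 + (((2*5)*2)*28)*44 = -3 + ((10*2)*28)*44 = -3 + (20*28)*44 = -3 + 560*44 = -3 + 24640 = 24637)
S*p(-3, 2) = 24637/(2 - 3) = 24637/(-1) = 24637*(-1) = -24637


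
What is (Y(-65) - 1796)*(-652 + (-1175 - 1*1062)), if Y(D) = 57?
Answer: 5023971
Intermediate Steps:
(Y(-65) - 1796)*(-652 + (-1175 - 1*1062)) = (57 - 1796)*(-652 + (-1175 - 1*1062)) = -1739*(-652 + (-1175 - 1062)) = -1739*(-652 - 2237) = -1739*(-2889) = 5023971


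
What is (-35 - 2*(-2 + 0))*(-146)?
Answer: 4526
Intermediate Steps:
(-35 - 2*(-2 + 0))*(-146) = (-35 - 2*(-2))*(-146) = (-35 + 4)*(-146) = -31*(-146) = 4526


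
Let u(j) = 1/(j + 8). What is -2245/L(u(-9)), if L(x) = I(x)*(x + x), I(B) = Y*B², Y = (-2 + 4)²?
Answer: 2245/8 ≈ 280.63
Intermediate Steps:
Y = 4 (Y = 2² = 4)
u(j) = 1/(8 + j)
I(B) = 4*B²
L(x) = 8*x³ (L(x) = (4*x²)*(x + x) = (4*x²)*(2*x) = 8*x³)
-2245/L(u(-9)) = -2245*(8 - 9)³/8 = -2245/(8*(1/(-1))³) = -2245/(8*(-1)³) = -2245/(8*(-1)) = -2245/(-8) = -2245*(-⅛) = 2245/8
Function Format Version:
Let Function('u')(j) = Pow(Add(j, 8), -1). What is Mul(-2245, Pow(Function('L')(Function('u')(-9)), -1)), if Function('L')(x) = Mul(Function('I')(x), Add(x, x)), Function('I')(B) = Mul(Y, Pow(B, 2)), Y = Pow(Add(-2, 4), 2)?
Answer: Rational(2245, 8) ≈ 280.63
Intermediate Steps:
Y = 4 (Y = Pow(2, 2) = 4)
Function('u')(j) = Pow(Add(8, j), -1)
Function('I')(B) = Mul(4, Pow(B, 2))
Function('L')(x) = Mul(8, Pow(x, 3)) (Function('L')(x) = Mul(Mul(4, Pow(x, 2)), Add(x, x)) = Mul(Mul(4, Pow(x, 2)), Mul(2, x)) = Mul(8, Pow(x, 3)))
Mul(-2245, Pow(Function('L')(Function('u')(-9)), -1)) = Mul(-2245, Pow(Mul(8, Pow(Pow(Add(8, -9), -1), 3)), -1)) = Mul(-2245, Pow(Mul(8, Pow(Pow(-1, -1), 3)), -1)) = Mul(-2245, Pow(Mul(8, Pow(-1, 3)), -1)) = Mul(-2245, Pow(Mul(8, -1), -1)) = Mul(-2245, Pow(-8, -1)) = Mul(-2245, Rational(-1, 8)) = Rational(2245, 8)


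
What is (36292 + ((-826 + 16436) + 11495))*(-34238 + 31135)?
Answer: -196720891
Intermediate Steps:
(36292 + ((-826 + 16436) + 11495))*(-34238 + 31135) = (36292 + (15610 + 11495))*(-3103) = (36292 + 27105)*(-3103) = 63397*(-3103) = -196720891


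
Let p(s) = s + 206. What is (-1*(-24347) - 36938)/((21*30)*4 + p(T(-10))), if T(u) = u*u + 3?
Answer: -4197/943 ≈ -4.4507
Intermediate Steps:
T(u) = 3 + u² (T(u) = u² + 3 = 3 + u²)
p(s) = 206 + s
(-1*(-24347) - 36938)/((21*30)*4 + p(T(-10))) = (-1*(-24347) - 36938)/((21*30)*4 + (206 + (3 + (-10)²))) = (24347 - 36938)/(630*4 + (206 + (3 + 100))) = -12591/(2520 + (206 + 103)) = -12591/(2520 + 309) = -12591/2829 = -12591*1/2829 = -4197/943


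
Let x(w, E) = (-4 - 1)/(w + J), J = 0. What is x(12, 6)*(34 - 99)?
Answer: 325/12 ≈ 27.083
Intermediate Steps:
x(w, E) = -5/w (x(w, E) = (-4 - 1)/(w + 0) = -5/w)
x(12, 6)*(34 - 99) = (-5/12)*(34 - 99) = -5*1/12*(-65) = -5/12*(-65) = 325/12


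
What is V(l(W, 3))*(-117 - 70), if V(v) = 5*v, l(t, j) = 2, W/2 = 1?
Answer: -1870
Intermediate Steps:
W = 2 (W = 2*1 = 2)
V(l(W, 3))*(-117 - 70) = (5*2)*(-117 - 70) = 10*(-187) = -1870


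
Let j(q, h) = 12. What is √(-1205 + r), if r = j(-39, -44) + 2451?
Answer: √1258 ≈ 35.468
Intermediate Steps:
r = 2463 (r = 12 + 2451 = 2463)
√(-1205 + r) = √(-1205 + 2463) = √1258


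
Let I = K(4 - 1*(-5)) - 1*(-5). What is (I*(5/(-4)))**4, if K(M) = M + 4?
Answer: 4100625/16 ≈ 2.5629e+5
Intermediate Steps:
K(M) = 4 + M
I = 18 (I = (4 + (4 - 1*(-5))) - 1*(-5) = (4 + (4 + 5)) + 5 = (4 + 9) + 5 = 13 + 5 = 18)
(I*(5/(-4)))**4 = (18*(5/(-4)))**4 = (18*(5*(-1/4)))**4 = (18*(-5/4))**4 = (-45/2)**4 = 4100625/16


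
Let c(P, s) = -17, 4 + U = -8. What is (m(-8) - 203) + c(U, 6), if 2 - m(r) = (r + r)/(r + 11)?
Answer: -638/3 ≈ -212.67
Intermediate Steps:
U = -12 (U = -4 - 8 = -12)
m(r) = 2 - 2*r/(11 + r) (m(r) = 2 - (r + r)/(r + 11) = 2 - 2*r/(11 + r))
(m(-8) - 203) + c(U, 6) = (22/(11 - 8) - 203) - 17 = (22/3 - 203) - 17 = -587/3 - 17 = -638/3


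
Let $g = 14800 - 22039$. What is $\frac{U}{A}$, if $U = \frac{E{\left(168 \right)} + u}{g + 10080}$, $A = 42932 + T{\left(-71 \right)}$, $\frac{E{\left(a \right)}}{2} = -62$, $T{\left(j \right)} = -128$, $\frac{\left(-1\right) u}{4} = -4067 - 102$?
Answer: $\frac{4138}{30401541} \approx 0.00013611$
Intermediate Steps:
$u = 16676$ ($u = - 4 \left(-4067 - 102\right) = \left(-4\right) \left(-4169\right) = 16676$)
$E{\left(a \right)} = -124$ ($E{\left(a \right)} = 2 \left(-62\right) = -124$)
$g = -7239$ ($g = 14800 - 22039 = -7239$)
$A = 42804$ ($A = 42932 - 128 = 42804$)
$U = \frac{16552}{2841}$ ($U = \frac{-124 + 16676}{-7239 + 10080} = \frac{16552}{2841} \approx 5.8261$)
$\frac{U}{A} = \frac{16552}{2841 \cdot 42804} = \frac{16552}{2841} \cdot \frac{1}{42804} = \frac{4138}{30401541}$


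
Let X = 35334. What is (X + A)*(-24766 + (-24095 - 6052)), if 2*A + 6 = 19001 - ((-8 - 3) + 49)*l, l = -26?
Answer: -4977918363/2 ≈ -2.4890e+9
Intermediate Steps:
A = 19983/2 (A = -3 + (19001 - ((-8 - 3) + 49)*(-26))/2 = -3 + (19001 - (-11 + 49)*(-26))/2 = -3 + (19001 - 38*(-26))/2 = -3 + (19001 - 1*(-988))/2 = -3 + (19001 + 988)/2 = -3 + (½)*19989 = -3 + 19989/2 = 19983/2 ≈ 9991.5)
(X + A)*(-24766 + (-24095 - 6052)) = (35334 + 19983/2)*(-24766 + (-24095 - 6052)) = 90651*(-24766 - 30147)/2 = (90651/2)*(-54913) = -4977918363/2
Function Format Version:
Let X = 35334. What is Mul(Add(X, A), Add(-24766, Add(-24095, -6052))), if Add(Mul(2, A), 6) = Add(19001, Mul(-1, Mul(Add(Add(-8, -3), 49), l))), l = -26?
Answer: Rational(-4977918363, 2) ≈ -2.4890e+9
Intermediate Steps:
A = Rational(19983, 2) (A = Add(-3, Mul(Rational(1, 2), Add(19001, Mul(-1, Mul(Add(Add(-8, -3), 49), -26))))) = Add(-3, Mul(Rational(1, 2), Add(19001, Mul(-1, Mul(Add(-11, 49), -26))))) = Add(-3, Mul(Rational(1, 2), Add(19001, Mul(-1, Mul(38, -26))))) = Add(-3, Mul(Rational(1, 2), Add(19001, Mul(-1, -988)))) = Add(-3, Mul(Rational(1, 2), Add(19001, 988))) = Add(-3, Mul(Rational(1, 2), 19989)) = Add(-3, Rational(19989, 2)) = Rational(19983, 2) ≈ 9991.5)
Mul(Add(X, A), Add(-24766, Add(-24095, -6052))) = Mul(Add(35334, Rational(19983, 2)), Add(-24766, Add(-24095, -6052))) = Mul(Rational(90651, 2), Add(-24766, -30147)) = Mul(Rational(90651, 2), -54913) = Rational(-4977918363, 2)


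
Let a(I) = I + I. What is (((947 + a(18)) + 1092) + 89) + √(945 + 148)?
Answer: 2164 + √1093 ≈ 2197.1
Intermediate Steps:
a(I) = 2*I
(((947 + a(18)) + 1092) + 89) + √(945 + 148) = (((947 + 2*18) + 1092) + 89) + √(945 + 148) = (((947 + 36) + 1092) + 89) + √1093 = ((983 + 1092) + 89) + √1093 = (2075 + 89) + √1093 = 2164 + √1093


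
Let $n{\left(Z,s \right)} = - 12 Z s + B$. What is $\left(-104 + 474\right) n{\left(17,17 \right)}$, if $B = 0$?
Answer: $-1283160$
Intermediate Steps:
$n{\left(Z,s \right)} = - 12 Z s$ ($n{\left(Z,s \right)} = - 12 Z s + 0 = - 12 Z s$)
$\left(-104 + 474\right) n{\left(17,17 \right)} = \left(-104 + 474\right) \left(\left(-12\right) 17 \cdot 17\right) = 370 \left(-3468\right) = -1283160$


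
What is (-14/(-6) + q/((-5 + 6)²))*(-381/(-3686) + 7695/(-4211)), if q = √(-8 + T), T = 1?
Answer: -62438551/15521746 - 26759379*I*√7/15521746 ≈ -4.0227 - 4.5613*I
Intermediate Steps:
q = I*√7 (q = √(-8 + 1) = √(-7) = I*√7 ≈ 2.6458*I)
(-14/(-6) + q/((-5 + 6)²))*(-381/(-3686) + 7695/(-4211)) = (-14/(-6) + (I*√7)/((-5 + 6)²))*(-381/(-3686) + 7695/(-4211)) = (-14*(-⅙) + (I*√7)/(1²))*(-381*(-1/3686) + 7695*(-1/4211)) = (7/3 + (I*√7)/1)*(381/3686 - 7695/4211) = (7/3 + (I*√7)*1)*(-26759379/15521746) = (7/3 + I*√7)*(-26759379/15521746) = -62438551/15521746 - 26759379*I*√7/15521746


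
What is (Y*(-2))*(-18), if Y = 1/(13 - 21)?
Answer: -9/2 ≈ -4.5000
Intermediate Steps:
Y = -⅛ (Y = 1/(-8) = -⅛ ≈ -0.12500)
(Y*(-2))*(-18) = -⅛*(-2)*(-18) = (¼)*(-18) = -9/2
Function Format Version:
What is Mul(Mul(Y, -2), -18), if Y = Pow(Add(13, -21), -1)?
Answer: Rational(-9, 2) ≈ -4.5000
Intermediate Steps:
Y = Rational(-1, 8) (Y = Pow(-8, -1) = Rational(-1, 8) ≈ -0.12500)
Mul(Mul(Y, -2), -18) = Mul(Mul(Rational(-1, 8), -2), -18) = Mul(Rational(1, 4), -18) = Rational(-9, 2)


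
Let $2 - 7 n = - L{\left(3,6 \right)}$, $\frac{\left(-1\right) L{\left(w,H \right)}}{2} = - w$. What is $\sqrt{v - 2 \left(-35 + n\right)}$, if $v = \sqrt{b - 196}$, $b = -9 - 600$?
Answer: $\frac{\sqrt{3318 + 49 i \sqrt{805}}}{7} \approx 8.4004 + 1.6888 i$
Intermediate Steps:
$L{\left(w,H \right)} = 2 w$ ($L{\left(w,H \right)} = - 2 \left(- w\right) = 2 w$)
$n = \frac{8}{7}$ ($n = \frac{2}{7} - \frac{\left(-1\right) 2 \cdot 3}{7} = \frac{2}{7} - \frac{\left(-1\right) 6}{7} = \frac{2}{7} - - \frac{6}{7} = \frac{2}{7} + \frac{6}{7} = \frac{8}{7} \approx 1.1429$)
$b = -609$ ($b = -9 - 600 = -609$)
$v = i \sqrt{805}$ ($v = \sqrt{-609 - 196} = \sqrt{-805} = i \sqrt{805} \approx 28.373 i$)
$\sqrt{v - 2 \left(-35 + n\right)} = \sqrt{i \sqrt{805} - 2 \left(-35 + \frac{8}{7}\right)} = \sqrt{i \sqrt{805} - - \frac{474}{7}} = \sqrt{i \sqrt{805} + \frac{474}{7}} = \sqrt{\frac{474}{7} + i \sqrt{805}}$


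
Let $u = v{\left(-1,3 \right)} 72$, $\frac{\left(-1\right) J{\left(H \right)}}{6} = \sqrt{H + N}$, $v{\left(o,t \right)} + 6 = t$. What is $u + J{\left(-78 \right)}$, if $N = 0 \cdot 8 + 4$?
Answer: $-216 - 6 i \sqrt{74} \approx -216.0 - 51.614 i$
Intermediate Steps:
$N = 4$ ($N = 0 + 4 = 4$)
$v{\left(o,t \right)} = -6 + t$
$J{\left(H \right)} = - 6 \sqrt{4 + H}$ ($J{\left(H \right)} = - 6 \sqrt{H + 4} = - 6 \sqrt{4 + H}$)
$u = -216$ ($u = \left(-6 + 3\right) 72 = \left(-3\right) 72 = -216$)
$u + J{\left(-78 \right)} = -216 - 6 \sqrt{4 - 78} = -216 - 6 \sqrt{-74} = -216 - 6 i \sqrt{74}$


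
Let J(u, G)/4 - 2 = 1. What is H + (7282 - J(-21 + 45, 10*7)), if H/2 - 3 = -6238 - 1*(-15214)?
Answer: 25228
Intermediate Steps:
J(u, G) = 12 (J(u, G) = 8 + 4*1 = 8 + 4 = 12)
H = 17958 (H = 6 + 2*(-6238 - 1*(-15214)) = 6 + 2*(-6238 + 15214) = 6 + 2*8976 = 6 + 17952 = 17958)
H + (7282 - J(-21 + 45, 10*7)) = 17958 + (7282 - 1*12) = 17958 + (7282 - 12) = 17958 + 7270 = 25228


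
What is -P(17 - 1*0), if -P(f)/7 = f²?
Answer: 2023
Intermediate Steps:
P(f) = -7*f²
-P(17 - 1*0) = -(-7)*(17 - 1*0)² = -(-7)*(17 + 0)² = -(-7)*17² = -(-7)*289 = -1*(-2023) = 2023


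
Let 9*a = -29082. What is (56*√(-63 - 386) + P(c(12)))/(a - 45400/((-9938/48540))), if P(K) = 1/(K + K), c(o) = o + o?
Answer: 4969/52118472224 + 59628*I*√449/232671751 ≈ 9.5341e-8 + 0.0054304*I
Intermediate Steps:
a = -9694/3 (a = (⅑)*(-29082) = -9694/3 ≈ -3231.3)
c(o) = 2*o
P(K) = 1/(2*K)
(56*√(-63 - 386) + P(c(12)))/(a - 45400/((-9938/48540))) = (56*√(-63 - 386) + 1/(2*((2*12))))/(-9694/3 - 45400/((-9938/48540))) = (56*√(-449) + (½)/24)/(-9694/3 - 45400/((-9938*1/48540))) = (56*(I*√449) + (½)*(1/24))/(-9694/3 - 45400/(-4969/24270)) = (56*I*√449 + 1/48)/(-9694/3 - 45400*(-24270/4969)) = (1/48 + 56*I*√449)/(-9694/3 + 1101858000/4969) = (1/48 + 56*I*√449)/(3257404514/14907) = (1/48 + 56*I*√449)*(14907/3257404514) = 4969/52118472224 + 59628*I*√449/232671751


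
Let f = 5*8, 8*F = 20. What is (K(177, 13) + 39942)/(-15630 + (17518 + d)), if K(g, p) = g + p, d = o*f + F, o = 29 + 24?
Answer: 80264/8021 ≈ 10.007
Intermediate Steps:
o = 53
F = 5/2 (F = (1/8)*20 = 5/2 ≈ 2.5000)
f = 40
d = 4245/2 (d = 53*40 + 5/2 = 2120 + 5/2 = 4245/2 ≈ 2122.5)
(K(177, 13) + 39942)/(-15630 + (17518 + d)) = ((177 + 13) + 39942)/(-15630 + (17518 + 4245/2)) = (190 + 39942)/(-15630 + 39281/2) = 40132/(8021/2) = 40132*(2/8021) = 80264/8021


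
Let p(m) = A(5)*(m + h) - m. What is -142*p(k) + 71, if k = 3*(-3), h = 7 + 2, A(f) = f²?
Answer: -1207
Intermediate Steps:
h = 9
k = -9
p(m) = 225 + 24*m (p(m) = 5²*(m + 9) - m = 25*(9 + m) - m = (225 + 25*m) - m = 225 + 24*m)
-142*p(k) + 71 = -142*(225 + 24*(-9)) + 71 = -142*(225 - 216) + 71 = -142*9 + 71 = -1278 + 71 = -1207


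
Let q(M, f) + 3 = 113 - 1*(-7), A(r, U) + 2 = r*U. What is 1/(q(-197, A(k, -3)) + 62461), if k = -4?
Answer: 1/62578 ≈ 1.5980e-5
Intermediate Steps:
A(r, U) = -2 + U*r (A(r, U) = -2 + r*U = -2 + U*r)
q(M, f) = 117 (q(M, f) = -3 + (113 - 1*(-7)) = -3 + (113 + 7) = -3 + 120 = 117)
1/(q(-197, A(k, -3)) + 62461) = 1/(117 + 62461) = 1/62578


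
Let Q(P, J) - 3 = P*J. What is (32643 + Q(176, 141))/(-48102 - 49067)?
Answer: -57462/97169 ≈ -0.59136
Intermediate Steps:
Q(P, J) = 3 + J*P (Q(P, J) = 3 + P*J = 3 + J*P)
(32643 + Q(176, 141))/(-48102 - 49067) = (32643 + (3 + 141*176))/(-48102 - 49067) = (32643 + (3 + 24816))/(-97169) = (32643 + 24819)*(-1/97169) = 57462*(-1/97169) = -57462/97169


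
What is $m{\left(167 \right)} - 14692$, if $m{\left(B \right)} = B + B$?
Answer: $-14358$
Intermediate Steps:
$m{\left(B \right)} = 2 B$
$m{\left(167 \right)} - 14692 = 2 \cdot 167 - 14692 = 334 + \left(-170126 + 155434\right) = 334 - 14692 = -14358$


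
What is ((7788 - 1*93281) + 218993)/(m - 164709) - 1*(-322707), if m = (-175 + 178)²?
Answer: 177165698/549 ≈ 3.2271e+5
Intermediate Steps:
m = 9 (m = 3² = 9)
((7788 - 1*93281) + 218993)/(m - 164709) - 1*(-322707) = ((7788 - 1*93281) + 218993)/(9 - 164709) - 1*(-322707) = ((7788 - 93281) + 218993)/(-164700) + 322707 = (-85493 + 218993)*(-1/164700) + 322707 = 133500*(-1/164700) + 322707 = -445/549 + 322707 = 177165698/549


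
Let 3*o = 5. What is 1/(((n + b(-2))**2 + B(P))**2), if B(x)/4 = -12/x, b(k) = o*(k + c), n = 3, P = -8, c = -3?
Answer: 81/96100 ≈ 0.00084287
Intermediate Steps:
o = 5/3 (o = (1/3)*5 = 5/3 ≈ 1.6667)
b(k) = -5 + 5*k/3 (b(k) = 5*(k - 3)/3 = 5*(-3 + k)/3 = -5 + 5*k/3)
B(x) = -48/x (B(x) = 4*(-12/x) = -48/x)
1/(((n + b(-2))**2 + B(P))**2) = 1/(((3 + (-5 + (5/3)*(-2)))**2 - 48/(-8))**2) = 1/(((3 + (-5 - 10/3))**2 - 48*(-1/8))**2) = 1/(((3 - 25/3)**2 + 6)**2) = 1/(((-16/3)**2 + 6)**2) = 1/((256/9 + 6)**2) = 1/((310/9)**2) = 1/(96100/81) = 81/96100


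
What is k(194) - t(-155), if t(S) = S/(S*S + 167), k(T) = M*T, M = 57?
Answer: 267515291/24192 ≈ 11058.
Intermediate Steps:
k(T) = 57*T
t(S) = S/(167 + S²) (t(S) = S/(S² + 167) = S/(167 + S²))
k(194) - t(-155) = 57*194 - (-155)/(167 + (-155)²) = 11058 - (-155)/(167 + 24025) = 11058 - (-155)/24192 = 11058 - 1*(-155/24192) = 11058 + 155/24192 = 267515291/24192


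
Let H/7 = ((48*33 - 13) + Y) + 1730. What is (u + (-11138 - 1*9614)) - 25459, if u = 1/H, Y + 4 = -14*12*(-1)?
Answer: -1120847804/24255 ≈ -46211.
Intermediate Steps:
Y = 164 (Y = -4 - 14*12*(-1) = -4 - 168*(-1) = -4 + 168 = 164)
H = 24255 (H = 7*(((48*33 - 13) + 164) + 1730) = 7*(((1584 - 13) + 164) + 1730) = 7*((1571 + 164) + 1730) = 7*(1735 + 1730) = 7*3465 = 24255)
u = 1/24255 ≈ 4.1229e-5
(u + (-11138 - 1*9614)) - 25459 = (1/24255 + (-11138 - 1*9614)) - 25459 = (1/24255 + (-11138 - 9614)) - 25459 = (1/24255 - 20752) - 25459 = -503339759/24255 - 25459 = -1120847804/24255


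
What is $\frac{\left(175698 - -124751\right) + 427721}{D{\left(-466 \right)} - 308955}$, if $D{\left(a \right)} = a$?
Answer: $- \frac{728170}{309421} \approx -2.3533$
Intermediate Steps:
$\frac{\left(175698 - -124751\right) + 427721}{D{\left(-466 \right)} - 308955} = \frac{\left(175698 - -124751\right) + 427721}{-466 - 308955} = \frac{\left(175698 + 124751\right) + 427721}{-309421} = \left(300449 + 427721\right) \left(- \frac{1}{309421}\right) = 728170 \left(- \frac{1}{309421}\right) = - \frac{728170}{309421}$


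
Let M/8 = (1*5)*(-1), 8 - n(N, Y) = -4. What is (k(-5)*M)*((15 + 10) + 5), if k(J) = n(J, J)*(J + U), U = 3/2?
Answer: 50400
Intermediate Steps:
n(N, Y) = 12 (n(N, Y) = 8 - 1*(-4) = 8 + 4 = 12)
U = 3/2 (U = 3*(½) = 3/2 ≈ 1.5000)
M = -40 (M = 8*((1*5)*(-1)) = 8*(5*(-1)) = 8*(-5) = -40)
k(J) = 18 + 12*J (k(J) = 12*(J + 3/2) = 12*(3/2 + J) = 18 + 12*J)
(k(-5)*M)*((15 + 10) + 5) = ((18 + 12*(-5))*(-40))*((15 + 10) + 5) = ((18 - 60)*(-40))*(25 + 5) = -42*(-40)*30 = 1680*30 = 50400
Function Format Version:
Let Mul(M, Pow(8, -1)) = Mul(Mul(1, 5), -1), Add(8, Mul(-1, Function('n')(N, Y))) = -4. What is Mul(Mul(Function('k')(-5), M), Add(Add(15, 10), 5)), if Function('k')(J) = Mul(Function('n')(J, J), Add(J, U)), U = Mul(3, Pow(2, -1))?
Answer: 50400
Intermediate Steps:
Function('n')(N, Y) = 12 (Function('n')(N, Y) = Add(8, Mul(-1, -4)) = Add(8, 4) = 12)
U = Rational(3, 2) (U = Mul(3, Rational(1, 2)) = Rational(3, 2) ≈ 1.5000)
M = -40 (M = Mul(8, Mul(Mul(1, 5), -1)) = Mul(8, Mul(5, -1)) = Mul(8, -5) = -40)
Function('k')(J) = Add(18, Mul(12, J)) (Function('k')(J) = Mul(12, Add(J, Rational(3, 2))) = Mul(12, Add(Rational(3, 2), J)) = Add(18, Mul(12, J)))
Mul(Mul(Function('k')(-5), M), Add(Add(15, 10), 5)) = Mul(Mul(Add(18, Mul(12, -5)), -40), Add(Add(15, 10), 5)) = Mul(Mul(Add(18, -60), -40), Add(25, 5)) = Mul(Mul(-42, -40), 30) = Mul(1680, 30) = 50400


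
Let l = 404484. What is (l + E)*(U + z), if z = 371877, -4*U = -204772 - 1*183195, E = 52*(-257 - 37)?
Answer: 182481842025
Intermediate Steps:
E = -15288 (E = 52*(-294) = -15288)
U = 387967/4 (U = -(-204772 - 1*183195)/4 = -(-204772 - 183195)/4 = -1/4*(-387967) = 387967/4 ≈ 96992.)
(l + E)*(U + z) = (404484 - 15288)*(387967/4 + 371877) = 389196*(1875475/4) = 182481842025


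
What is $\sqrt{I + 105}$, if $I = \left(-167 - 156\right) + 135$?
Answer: $i \sqrt{83} \approx 9.1104 i$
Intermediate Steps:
$I = -188$ ($I = -323 + 135 = -188$)
$\sqrt{I + 105} = \sqrt{-188 + 105} = \sqrt{-83} = i \sqrt{83}$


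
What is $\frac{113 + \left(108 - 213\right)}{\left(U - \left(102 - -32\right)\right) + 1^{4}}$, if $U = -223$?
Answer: $- \frac{2}{89} \approx -0.022472$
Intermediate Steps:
$\frac{113 + \left(108 - 213\right)}{\left(U - \left(102 - -32\right)\right) + 1^{4}} = \frac{113 + \left(108 - 213\right)}{\left(-223 - \left(102 - -32\right)\right) + 1^{4}} = \frac{113 - 105}{\left(-223 - \left(102 + 32\right)\right) + 1} = \frac{8}{\left(-223 - 134\right) + 1} = \frac{8}{-357 + 1} = \frac{8}{-356} = 8 \left(- \frac{1}{356}\right) = - \frac{2}{89}$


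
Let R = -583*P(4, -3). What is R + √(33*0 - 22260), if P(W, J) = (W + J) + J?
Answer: 1166 + 2*I*√5565 ≈ 1166.0 + 149.2*I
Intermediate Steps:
P(W, J) = W + 2*J (P(W, J) = (J + W) + J = W + 2*J)
R = 1166 (R = -583*(4 + 2*(-3)) = -583*(4 - 6) = -583*(-2) = 1166)
R + √(33*0 - 22260) = 1166 + √(33*0 - 22260) = 1166 + √(0 - 22260) = 1166 + √(-22260) = 1166 + 2*I*√5565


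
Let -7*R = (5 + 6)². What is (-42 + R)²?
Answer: 172225/49 ≈ 3514.8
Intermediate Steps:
R = -121/7 (R = -(5 + 6)²/7 = -⅐*11² = -⅐*121 = -121/7 ≈ -17.286)
(-42 + R)² = (-42 - 121/7)² = (-415/7)² = 172225/49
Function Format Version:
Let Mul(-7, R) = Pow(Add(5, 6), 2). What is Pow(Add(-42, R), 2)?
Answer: Rational(172225, 49) ≈ 3514.8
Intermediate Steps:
R = Rational(-121, 7) (R = Mul(Rational(-1, 7), Pow(Add(5, 6), 2)) = Mul(Rational(-1, 7), Pow(11, 2)) = Mul(Rational(-1, 7), 121) = Rational(-121, 7) ≈ -17.286)
Pow(Add(-42, R), 2) = Pow(Add(-42, Rational(-121, 7)), 2) = Pow(Rational(-415, 7), 2) = Rational(172225, 49)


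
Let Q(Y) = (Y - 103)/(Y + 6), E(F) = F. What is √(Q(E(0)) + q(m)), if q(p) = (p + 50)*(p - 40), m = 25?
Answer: I*√41118/6 ≈ 33.796*I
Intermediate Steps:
q(p) = (-40 + p)*(50 + p) (q(p) = (50 + p)*(-40 + p) = (-40 + p)*(50 + p))
Q(Y) = (-103 + Y)/(6 + Y)
√(Q(E(0)) + q(m)) = √((-103 + 0)/(6 + 0) + (-2000 + 25² + 10*25)) = √(-103/6 + (-2000 + 625 + 250)) = √((⅙)*(-103) - 1125) = √(-103/6 - 1125) = √(-6853/6) = I*√41118/6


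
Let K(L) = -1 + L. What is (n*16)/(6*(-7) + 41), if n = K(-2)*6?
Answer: 288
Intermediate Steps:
n = -18 (n = (-1 - 2)*6 = -3*6 = -18)
(n*16)/(6*(-7) + 41) = (-18*16)/(6*(-7) + 41) = -288/(-42 + 41) = -288/(-1) = -288*(-1) = 288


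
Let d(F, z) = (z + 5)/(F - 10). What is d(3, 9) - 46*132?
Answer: -6074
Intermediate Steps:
d(F, z) = (5 + z)/(-10 + F)
d(3, 9) - 46*132 = (5 + 9)/(-10 + 3) - 46*132 = 14/(-7) - 6072 = -⅐*14 - 6072 = -2 - 6072 = -6074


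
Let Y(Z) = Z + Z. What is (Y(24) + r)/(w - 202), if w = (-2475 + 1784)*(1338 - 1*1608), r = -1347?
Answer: -1299/186368 ≈ -0.0069701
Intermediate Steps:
Y(Z) = 2*Z
w = 186570 (w = -691*(1338 - 1608) = -691*(-270) = 186570)
(Y(24) + r)/(w - 202) = (2*24 - 1347)/(186570 - 202) = (48 - 1347)/186368 = -1299*1/186368 = -1299/186368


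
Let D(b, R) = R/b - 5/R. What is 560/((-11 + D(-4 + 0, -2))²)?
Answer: 35/4 ≈ 8.7500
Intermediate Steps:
D(b, R) = -5/R + R/b
560/((-11 + D(-4 + 0, -2))²) = 560/((-11 + (-5/(-2) - 2/(-4 + 0)))²) = 560/((-11 + (-5*(-½) - 2/(-4)))²) = 560/((-11 + (5/2 - 2*(-¼)))²) = 560/((-11 + (5/2 + ½))²) = 560/((-11 + 3)²) = 560/((-8)²) = 560/64 = 560*(1/64) = 35/4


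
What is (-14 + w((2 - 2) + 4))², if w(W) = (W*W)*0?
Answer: 196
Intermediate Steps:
w(W) = 0 (w(W) = W²*0 = 0)
(-14 + w((2 - 2) + 4))² = (-14 + 0)² = (-14)² = 196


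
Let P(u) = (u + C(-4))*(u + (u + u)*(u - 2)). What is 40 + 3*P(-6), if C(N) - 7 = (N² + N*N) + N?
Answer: 7870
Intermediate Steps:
C(N) = 7 + N + 2*N² (C(N) = 7 + ((N² + N*N) + N) = 7 + ((N² + N²) + N) = 7 + (2*N² + N) = 7 + (N + 2*N²) = 7 + N + 2*N²)
P(u) = (35 + u)*(u + 2*u*(-2 + u)) (P(u) = (u + (7 - 4 + 2*(-4)²))*(u + (u + u)*(u - 2)) = (u + (7 - 4 + 2*16))*(u + (2*u)*(-2 + u)) = (u + (7 - 4 + 32))*(u + 2*u*(-2 + u)) = (u + 35)*(u + 2*u*(-2 + u)) = (35 + u)*(u + 2*u*(-2 + u)))
40 + 3*P(-6) = 40 + 3*(-6*(-105 + 2*(-6)² + 67*(-6))) = 40 + 3*(-6*(-105 + 2*36 - 402)) = 40 + 3*(-6*(-105 + 72 - 402)) = 40 + 3*(-6*(-435)) = 40 + 3*2610 = 40 + 7830 = 7870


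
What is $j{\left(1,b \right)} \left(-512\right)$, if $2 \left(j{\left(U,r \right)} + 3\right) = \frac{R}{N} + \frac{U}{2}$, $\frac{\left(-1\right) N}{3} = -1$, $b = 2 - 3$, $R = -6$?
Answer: $1920$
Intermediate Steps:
$b = -1$ ($b = 2 - 3 = -1$)
$N = 3$ ($N = \left(-3\right) \left(-1\right) = 3$)
$j{\left(U,r \right)} = -4 + \frac{U}{4}$ ($j{\left(U,r \right)} = -3 + \frac{- \frac{6}{3} + \frac{U}{2}}{2} = -3 + \frac{\left(-6\right) \frac{1}{3} + U \frac{1}{2}}{2} = -3 + \frac{-2 + \frac{U}{2}}{2} = -3 + \left(-1 + \frac{U}{4}\right) = -4 + \frac{U}{4}$)
$j{\left(1,b \right)} \left(-512\right) = \left(-4 + \frac{1}{4} \cdot 1\right) \left(-512\right) = \left(-4 + \frac{1}{4}\right) \left(-512\right) = \left(- \frac{15}{4}\right) \left(-512\right) = 1920$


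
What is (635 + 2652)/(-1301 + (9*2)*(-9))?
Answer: -173/77 ≈ -2.2468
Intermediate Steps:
(635 + 2652)/(-1301 + (9*2)*(-9)) = 3287/(-1301 + 18*(-9)) = 3287/(-1301 - 162) = 3287/(-1463) = 3287*(-1/1463) = -173/77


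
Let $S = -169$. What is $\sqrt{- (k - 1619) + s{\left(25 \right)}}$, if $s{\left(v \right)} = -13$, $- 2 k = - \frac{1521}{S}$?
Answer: $\frac{\sqrt{6442}}{2} \approx 40.131$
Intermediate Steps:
$k = - \frac{9}{2}$ ($k = - \frac{\left(-1521\right) \frac{1}{-169}}{2} = - \frac{\left(-1521\right) \left(- \frac{1}{169}\right)}{2} = \left(- \frac{1}{2}\right) 9 = - \frac{9}{2} \approx -4.5$)
$\sqrt{- (k - 1619) + s{\left(25 \right)}} = \sqrt{- (- \frac{9}{2} - 1619) - 13} = \sqrt{\left(-1\right) \left(- \frac{3247}{2}\right) - 13} = \sqrt{\frac{3247}{2} - 13} = \sqrt{\frac{3221}{2}} = \frac{\sqrt{6442}}{2}$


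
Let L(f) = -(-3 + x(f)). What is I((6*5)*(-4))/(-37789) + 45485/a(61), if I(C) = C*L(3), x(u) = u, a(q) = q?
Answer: 45485/61 ≈ 745.66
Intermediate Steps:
L(f) = 3 - f (L(f) = -(-3 + f) = 3 - f)
I(C) = 0 (I(C) = C*(3 - 1*3) = C*(3 - 3) = C*0 = 0)
I((6*5)*(-4))/(-37789) + 45485/a(61) = 0/(-37789) + 45485/61 = 0*(-1/37789) + 45485*(1/61) = 0 + 45485/61 = 45485/61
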